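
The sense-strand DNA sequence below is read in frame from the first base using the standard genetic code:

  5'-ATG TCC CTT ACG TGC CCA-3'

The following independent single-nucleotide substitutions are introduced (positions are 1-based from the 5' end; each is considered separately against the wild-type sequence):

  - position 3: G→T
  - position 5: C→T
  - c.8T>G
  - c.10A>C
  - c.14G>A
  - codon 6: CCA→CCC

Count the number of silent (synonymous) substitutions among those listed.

Codon 1: ATG (Met) → ATT (Ile) — missense.
Codon 2: TCC (Ser) → TTC (Phe) — missense.
Codon 3: CTT (Leu) → CGT (Arg) — missense.
Codon 4: ACG (Thr) → CCG (Pro) — missense.
Codon 5: TGC (Cys) → TAC (Tyr) — missense.
Codon 6: CCA (Pro) → CCC (Pro) — synonymous.
Synonymous: 1 of 6.

1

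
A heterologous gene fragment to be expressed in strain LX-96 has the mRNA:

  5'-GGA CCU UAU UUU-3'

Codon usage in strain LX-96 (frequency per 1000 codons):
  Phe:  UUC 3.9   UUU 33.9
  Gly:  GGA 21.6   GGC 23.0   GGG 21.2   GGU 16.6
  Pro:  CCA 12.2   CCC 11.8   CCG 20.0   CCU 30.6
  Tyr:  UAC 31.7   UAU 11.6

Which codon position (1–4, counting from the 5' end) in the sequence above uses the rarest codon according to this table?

Codon 1 GGA (Gly): 21.6 per 1000.
Codon 2 CCU (Pro): 30.6 per 1000.
Codon 3 UAU (Tyr): 11.6 per 1000.
Codon 4 UUU (Phe): 33.9 per 1000.
Lowest frequency is 11.6 at codon 3.

3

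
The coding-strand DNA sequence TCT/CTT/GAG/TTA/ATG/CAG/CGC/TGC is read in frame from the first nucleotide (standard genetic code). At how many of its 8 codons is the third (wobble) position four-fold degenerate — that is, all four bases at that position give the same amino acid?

3

Codon 1 TCT (Ser): third position 4-fold.
Codon 2 CTT (Leu): third position 4-fold.
Codon 3 GAG (Glu): third position 2-fold.
Codon 4 TTA (Leu): third position 2-fold.
Codon 5 ATG (Met): third position 1-fold.
Codon 6 CAG (Gln): third position 2-fold.
Codon 7 CGC (Arg): third position 4-fold.
Codon 8 TGC (Cys): third position 2-fold.
Four-fold degenerate third positions: 3.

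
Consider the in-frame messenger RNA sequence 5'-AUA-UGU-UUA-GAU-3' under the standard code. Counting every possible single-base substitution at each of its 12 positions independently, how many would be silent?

6

Codon 1 (AUA, Ile): 2 synonymous substitutions.
Codon 2 (UGU, Cys): 1 synonymous substitution.
Codon 3 (UUA, Leu): 2 synonymous substitutions.
Codon 4 (GAU, Asp): 1 synonymous substitution.
Total: 2 + 1 + 2 + 1 = 6.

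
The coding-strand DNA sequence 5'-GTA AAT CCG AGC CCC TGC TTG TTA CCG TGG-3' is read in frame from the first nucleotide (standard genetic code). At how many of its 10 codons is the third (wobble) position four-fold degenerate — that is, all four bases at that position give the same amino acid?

4

Codon 1 GTA (Val): third position 4-fold.
Codon 2 AAT (Asn): third position 2-fold.
Codon 3 CCG (Pro): third position 4-fold.
Codon 4 AGC (Ser): third position 2-fold.
Codon 5 CCC (Pro): third position 4-fold.
Codon 6 TGC (Cys): third position 2-fold.
Codon 7 TTG (Leu): third position 2-fold.
Codon 8 TTA (Leu): third position 2-fold.
Codon 9 CCG (Pro): third position 4-fold.
Codon 10 TGG (Trp): third position 1-fold.
Four-fold degenerate third positions: 4.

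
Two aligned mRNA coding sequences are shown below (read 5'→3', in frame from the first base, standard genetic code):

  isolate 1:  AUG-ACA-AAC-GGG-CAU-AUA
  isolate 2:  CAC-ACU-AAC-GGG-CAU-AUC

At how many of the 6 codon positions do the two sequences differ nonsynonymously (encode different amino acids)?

1

Codon 1: AUG Met / CAC His — nonsynonymous.
Codon 2: ACA Thr / ACU Thr — synonymous.
Codon 3: AAC Asn / AAC Asn — identical.
Codon 4: GGG Gly / GGG Gly — identical.
Codon 5: CAU His / CAU His — identical.
Codon 6: AUA Ile / AUC Ile — synonymous.
Nonsynonymous differences: 1.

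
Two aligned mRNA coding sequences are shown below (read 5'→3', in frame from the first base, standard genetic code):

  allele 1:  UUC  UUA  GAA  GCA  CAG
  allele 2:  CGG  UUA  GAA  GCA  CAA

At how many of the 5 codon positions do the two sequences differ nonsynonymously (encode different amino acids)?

1

Codon 1: UUC Phe / CGG Arg — nonsynonymous.
Codon 2: UUA Leu / UUA Leu — identical.
Codon 3: GAA Glu / GAA Glu — identical.
Codon 4: GCA Ala / GCA Ala — identical.
Codon 5: CAG Gln / CAA Gln — synonymous.
Nonsynonymous differences: 1.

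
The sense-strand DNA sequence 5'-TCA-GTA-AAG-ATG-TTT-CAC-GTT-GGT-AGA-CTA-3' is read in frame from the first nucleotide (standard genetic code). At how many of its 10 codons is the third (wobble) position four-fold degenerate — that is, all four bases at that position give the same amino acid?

Codon 1 TCA (Ser): third position 4-fold.
Codon 2 GTA (Val): third position 4-fold.
Codon 3 AAG (Lys): third position 2-fold.
Codon 4 ATG (Met): third position 1-fold.
Codon 5 TTT (Phe): third position 2-fold.
Codon 6 CAC (His): third position 2-fold.
Codon 7 GTT (Val): third position 4-fold.
Codon 8 GGT (Gly): third position 4-fold.
Codon 9 AGA (Arg): third position 2-fold.
Codon 10 CTA (Leu): third position 4-fold.
Four-fold degenerate third positions: 5.

5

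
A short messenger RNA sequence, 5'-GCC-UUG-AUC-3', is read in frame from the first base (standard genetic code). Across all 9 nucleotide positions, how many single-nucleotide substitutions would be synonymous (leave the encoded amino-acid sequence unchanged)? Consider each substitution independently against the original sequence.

7

Codon 1 (GCC, Ala): 3 synonymous substitutions.
Codon 2 (UUG, Leu): 2 synonymous substitutions.
Codon 3 (AUC, Ile): 2 synonymous substitutions.
Total: 3 + 2 + 2 = 7.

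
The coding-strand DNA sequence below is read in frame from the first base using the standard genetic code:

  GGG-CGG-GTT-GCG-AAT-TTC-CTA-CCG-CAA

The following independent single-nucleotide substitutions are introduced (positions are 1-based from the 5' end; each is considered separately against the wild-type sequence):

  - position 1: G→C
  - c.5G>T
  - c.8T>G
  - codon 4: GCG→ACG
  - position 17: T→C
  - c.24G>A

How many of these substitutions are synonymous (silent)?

Codon 1: GGG (Gly) → CGG (Arg) — missense.
Codon 2: CGG (Arg) → CTG (Leu) — missense.
Codon 3: GTT (Val) → GGT (Gly) — missense.
Codon 4: GCG (Ala) → ACG (Thr) — missense.
Codon 6: TTC (Phe) → TCC (Ser) — missense.
Codon 8: CCG (Pro) → CCA (Pro) — synonymous.
Synonymous: 1 of 6.

1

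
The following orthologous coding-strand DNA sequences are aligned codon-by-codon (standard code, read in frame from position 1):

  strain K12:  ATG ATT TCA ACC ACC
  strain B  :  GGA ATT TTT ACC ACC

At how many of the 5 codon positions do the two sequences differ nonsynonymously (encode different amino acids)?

Codon 1: ATG Met / GGA Gly — nonsynonymous.
Codon 2: ATT Ile / ATT Ile — identical.
Codon 3: TCA Ser / TTT Phe — nonsynonymous.
Codon 4: ACC Thr / ACC Thr — identical.
Codon 5: ACC Thr / ACC Thr — identical.
Nonsynonymous differences: 2.

2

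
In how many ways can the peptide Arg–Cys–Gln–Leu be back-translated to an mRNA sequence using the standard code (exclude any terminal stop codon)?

Arg: 6 codons.
Cys: 2 codons.
Gln: 2 codons.
Leu: 6 codons.
6 × 2 × 2 × 6 = 144.

144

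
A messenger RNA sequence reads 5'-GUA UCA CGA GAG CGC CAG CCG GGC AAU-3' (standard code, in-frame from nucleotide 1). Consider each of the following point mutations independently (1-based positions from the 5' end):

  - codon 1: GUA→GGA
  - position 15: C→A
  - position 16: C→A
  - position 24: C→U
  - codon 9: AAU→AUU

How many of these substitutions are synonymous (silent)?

Codon 1: GUA (Val) → GGA (Gly) — missense.
Codon 5: CGC (Arg) → CGA (Arg) — synonymous.
Codon 6: CAG (Gln) → AAG (Lys) — missense.
Codon 8: GGC (Gly) → GGU (Gly) — synonymous.
Codon 9: AAU (Asn) → AUU (Ile) — missense.
Synonymous: 2 of 5.

2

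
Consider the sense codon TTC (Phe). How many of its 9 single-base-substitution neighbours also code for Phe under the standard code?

Position 1: none → 0 synonymous.
Position 2: none → 0 synonymous.
Position 3: TTT → 1 synonymous.
Total: 0 + 0 + 1 = 1.

1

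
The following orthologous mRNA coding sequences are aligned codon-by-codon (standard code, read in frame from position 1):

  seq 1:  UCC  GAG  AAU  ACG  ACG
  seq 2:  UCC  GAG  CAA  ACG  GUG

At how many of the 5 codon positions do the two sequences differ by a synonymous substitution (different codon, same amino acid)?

0

Codon 1: UCC Ser / UCC Ser — identical.
Codon 2: GAG Glu / GAG Glu — identical.
Codon 3: AAU Asn / CAA Gln — nonsynonymous.
Codon 4: ACG Thr / ACG Thr — identical.
Codon 5: ACG Thr / GUG Val — nonsynonymous.
Synonymous differences: 0.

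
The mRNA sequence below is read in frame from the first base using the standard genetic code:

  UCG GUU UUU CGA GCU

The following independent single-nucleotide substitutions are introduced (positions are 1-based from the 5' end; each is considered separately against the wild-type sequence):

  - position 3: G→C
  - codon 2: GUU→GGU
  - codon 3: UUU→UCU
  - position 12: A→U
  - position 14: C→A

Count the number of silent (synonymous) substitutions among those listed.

2

Codon 1: UCG (Ser) → UCC (Ser) — synonymous.
Codon 2: GUU (Val) → GGU (Gly) — missense.
Codon 3: UUU (Phe) → UCU (Ser) — missense.
Codon 4: CGA (Arg) → CGU (Arg) — synonymous.
Codon 5: GCU (Ala) → GAU (Asp) — missense.
Synonymous: 2 of 5.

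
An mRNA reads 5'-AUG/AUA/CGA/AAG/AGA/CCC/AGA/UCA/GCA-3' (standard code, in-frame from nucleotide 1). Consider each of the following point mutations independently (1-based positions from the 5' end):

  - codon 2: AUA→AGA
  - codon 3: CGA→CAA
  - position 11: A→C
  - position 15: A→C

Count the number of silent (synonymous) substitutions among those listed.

0

Codon 2: AUA (Ile) → AGA (Arg) — missense.
Codon 3: CGA (Arg) → CAA (Gln) — missense.
Codon 4: AAG (Lys) → ACG (Thr) — missense.
Codon 5: AGA (Arg) → AGC (Ser) — missense.
Synonymous: 0 of 4.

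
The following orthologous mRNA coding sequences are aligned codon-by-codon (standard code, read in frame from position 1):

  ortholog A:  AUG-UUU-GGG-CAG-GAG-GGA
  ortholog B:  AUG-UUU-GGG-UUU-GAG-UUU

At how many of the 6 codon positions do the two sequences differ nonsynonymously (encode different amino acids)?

Codon 1: AUG Met / AUG Met — identical.
Codon 2: UUU Phe / UUU Phe — identical.
Codon 3: GGG Gly / GGG Gly — identical.
Codon 4: CAG Gln / UUU Phe — nonsynonymous.
Codon 5: GAG Glu / GAG Glu — identical.
Codon 6: GGA Gly / UUU Phe — nonsynonymous.
Nonsynonymous differences: 2.

2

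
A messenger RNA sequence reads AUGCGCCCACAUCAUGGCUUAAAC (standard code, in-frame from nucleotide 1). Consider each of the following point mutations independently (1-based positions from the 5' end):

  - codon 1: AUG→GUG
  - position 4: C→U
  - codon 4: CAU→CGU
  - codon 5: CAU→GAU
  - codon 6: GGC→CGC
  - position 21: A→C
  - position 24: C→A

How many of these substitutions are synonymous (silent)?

Codon 1: AUG (Met) → GUG (Val) — missense.
Codon 2: CGC (Arg) → UGC (Cys) — missense.
Codon 4: CAU (His) → CGU (Arg) — missense.
Codon 5: CAU (His) → GAU (Asp) — missense.
Codon 6: GGC (Gly) → CGC (Arg) — missense.
Codon 7: UUA (Leu) → UUC (Phe) — missense.
Codon 8: AAC (Asn) → AAA (Lys) — missense.
Synonymous: 0 of 7.

0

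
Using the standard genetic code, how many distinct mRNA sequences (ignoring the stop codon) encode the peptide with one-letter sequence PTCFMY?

128

Pro: 4 codons.
Thr: 4 codons.
Cys: 2 codons.
Phe: 2 codons.
Met: 1 codon.
Tyr: 2 codons.
4 × 4 × 2 × 2 × 1 × 2 = 128.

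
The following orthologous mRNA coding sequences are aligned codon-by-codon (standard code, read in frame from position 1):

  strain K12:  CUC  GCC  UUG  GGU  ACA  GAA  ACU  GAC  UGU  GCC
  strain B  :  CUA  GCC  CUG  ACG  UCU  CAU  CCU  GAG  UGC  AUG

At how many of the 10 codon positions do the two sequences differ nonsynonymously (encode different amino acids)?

Codon 1: CUC Leu / CUA Leu — synonymous.
Codon 2: GCC Ala / GCC Ala — identical.
Codon 3: UUG Leu / CUG Leu — synonymous.
Codon 4: GGU Gly / ACG Thr — nonsynonymous.
Codon 5: ACA Thr / UCU Ser — nonsynonymous.
Codon 6: GAA Glu / CAU His — nonsynonymous.
Codon 7: ACU Thr / CCU Pro — nonsynonymous.
Codon 8: GAC Asp / GAG Glu — nonsynonymous.
Codon 9: UGU Cys / UGC Cys — synonymous.
Codon 10: GCC Ala / AUG Met — nonsynonymous.
Nonsynonymous differences: 6.

6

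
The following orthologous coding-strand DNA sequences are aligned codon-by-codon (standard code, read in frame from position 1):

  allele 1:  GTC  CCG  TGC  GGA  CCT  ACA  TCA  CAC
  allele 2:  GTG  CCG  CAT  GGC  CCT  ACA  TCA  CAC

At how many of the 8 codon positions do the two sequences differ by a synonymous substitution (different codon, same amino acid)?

2

Codon 1: GTC Val / GTG Val — synonymous.
Codon 2: CCG Pro / CCG Pro — identical.
Codon 3: TGC Cys / CAT His — nonsynonymous.
Codon 4: GGA Gly / GGC Gly — synonymous.
Codon 5: CCT Pro / CCT Pro — identical.
Codon 6: ACA Thr / ACA Thr — identical.
Codon 7: TCA Ser / TCA Ser — identical.
Codon 8: CAC His / CAC His — identical.
Synonymous differences: 2.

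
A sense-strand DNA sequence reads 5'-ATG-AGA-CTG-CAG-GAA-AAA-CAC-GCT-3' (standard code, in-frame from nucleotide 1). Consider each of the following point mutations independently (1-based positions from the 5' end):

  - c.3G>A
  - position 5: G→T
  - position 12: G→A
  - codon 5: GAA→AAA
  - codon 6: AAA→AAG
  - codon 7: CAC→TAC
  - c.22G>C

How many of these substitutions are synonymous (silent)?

2

Codon 1: ATG (Met) → ATA (Ile) — missense.
Codon 2: AGA (Arg) → ATA (Ile) — missense.
Codon 4: CAG (Gln) → CAA (Gln) — synonymous.
Codon 5: GAA (Glu) → AAA (Lys) — missense.
Codon 6: AAA (Lys) → AAG (Lys) — synonymous.
Codon 7: CAC (His) → TAC (Tyr) — missense.
Codon 8: GCT (Ala) → CCT (Pro) — missense.
Synonymous: 2 of 7.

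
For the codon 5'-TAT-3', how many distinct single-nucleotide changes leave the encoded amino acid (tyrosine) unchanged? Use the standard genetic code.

1

Position 1: none → 0 synonymous.
Position 2: none → 0 synonymous.
Position 3: TAC → 1 synonymous.
Total: 0 + 0 + 1 = 1.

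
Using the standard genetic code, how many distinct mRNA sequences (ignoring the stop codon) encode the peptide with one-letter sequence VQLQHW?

192

Val: 4 codons.
Gln: 2 codons.
Leu: 6 codons.
Gln: 2 codons.
His: 2 codons.
Trp: 1 codon.
4 × 2 × 6 × 2 × 2 × 1 = 192.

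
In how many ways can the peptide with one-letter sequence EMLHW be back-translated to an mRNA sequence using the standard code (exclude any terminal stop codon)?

Glu: 2 codons.
Met: 1 codon.
Leu: 6 codons.
His: 2 codons.
Trp: 1 codon.
2 × 1 × 6 × 2 × 1 = 24.

24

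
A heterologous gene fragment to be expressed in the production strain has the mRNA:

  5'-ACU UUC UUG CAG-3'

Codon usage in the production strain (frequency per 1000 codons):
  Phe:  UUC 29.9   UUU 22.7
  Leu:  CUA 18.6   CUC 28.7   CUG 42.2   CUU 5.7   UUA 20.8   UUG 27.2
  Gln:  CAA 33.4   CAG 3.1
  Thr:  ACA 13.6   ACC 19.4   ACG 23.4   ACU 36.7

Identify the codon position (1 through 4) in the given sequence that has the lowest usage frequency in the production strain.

4

Codon 1 ACU (Thr): 36.7 per 1000.
Codon 2 UUC (Phe): 29.9 per 1000.
Codon 3 UUG (Leu): 27.2 per 1000.
Codon 4 CAG (Gln): 3.1 per 1000.
Lowest frequency is 3.1 at codon 4.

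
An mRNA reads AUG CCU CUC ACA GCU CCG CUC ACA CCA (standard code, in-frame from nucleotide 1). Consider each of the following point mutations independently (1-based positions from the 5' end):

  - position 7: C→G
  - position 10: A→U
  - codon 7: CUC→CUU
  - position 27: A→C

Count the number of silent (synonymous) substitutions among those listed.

Codon 3: CUC (Leu) → GUC (Val) — missense.
Codon 4: ACA (Thr) → UCA (Ser) — missense.
Codon 7: CUC (Leu) → CUU (Leu) — synonymous.
Codon 9: CCA (Pro) → CCC (Pro) — synonymous.
Synonymous: 2 of 4.

2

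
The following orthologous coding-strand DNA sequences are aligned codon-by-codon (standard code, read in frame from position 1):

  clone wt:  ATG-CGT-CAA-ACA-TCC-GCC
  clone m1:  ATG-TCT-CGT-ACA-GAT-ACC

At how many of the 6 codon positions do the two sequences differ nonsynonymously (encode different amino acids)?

4

Codon 1: ATG Met / ATG Met — identical.
Codon 2: CGT Arg / TCT Ser — nonsynonymous.
Codon 3: CAA Gln / CGT Arg — nonsynonymous.
Codon 4: ACA Thr / ACA Thr — identical.
Codon 5: TCC Ser / GAT Asp — nonsynonymous.
Codon 6: GCC Ala / ACC Thr — nonsynonymous.
Nonsynonymous differences: 4.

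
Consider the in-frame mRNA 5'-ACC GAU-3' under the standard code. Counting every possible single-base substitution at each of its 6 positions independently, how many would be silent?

Codon 1 (ACC, Thr): 3 synonymous substitutions.
Codon 2 (GAU, Asp): 1 synonymous substitution.
Total: 3 + 1 = 4.

4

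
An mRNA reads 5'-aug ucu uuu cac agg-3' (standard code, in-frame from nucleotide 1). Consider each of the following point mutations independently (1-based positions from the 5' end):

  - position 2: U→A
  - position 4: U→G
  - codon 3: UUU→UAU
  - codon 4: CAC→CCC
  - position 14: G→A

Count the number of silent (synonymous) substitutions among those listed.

0

Codon 1: AUG (Met) → AAG (Lys) — missense.
Codon 2: UCU (Ser) → GCU (Ala) — missense.
Codon 3: UUU (Phe) → UAU (Tyr) — missense.
Codon 4: CAC (His) → CCC (Pro) — missense.
Codon 5: AGG (Arg) → AAG (Lys) — missense.
Synonymous: 0 of 5.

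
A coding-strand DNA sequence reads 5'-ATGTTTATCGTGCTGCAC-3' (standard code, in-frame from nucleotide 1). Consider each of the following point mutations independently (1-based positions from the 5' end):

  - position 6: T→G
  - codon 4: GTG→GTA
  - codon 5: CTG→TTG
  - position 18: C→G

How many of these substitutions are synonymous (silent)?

2

Codon 2: TTT (Phe) → TTG (Leu) — missense.
Codon 4: GTG (Val) → GTA (Val) — synonymous.
Codon 5: CTG (Leu) → TTG (Leu) — synonymous.
Codon 6: CAC (His) → CAG (Gln) — missense.
Synonymous: 2 of 4.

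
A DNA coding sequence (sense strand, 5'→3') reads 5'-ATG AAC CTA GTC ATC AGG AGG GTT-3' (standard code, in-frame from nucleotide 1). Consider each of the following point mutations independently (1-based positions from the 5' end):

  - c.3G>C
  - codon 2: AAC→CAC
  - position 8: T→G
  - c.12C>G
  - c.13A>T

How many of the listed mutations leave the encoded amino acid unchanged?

1

Codon 1: ATG (Met) → ATC (Ile) — missense.
Codon 2: AAC (Asn) → CAC (His) — missense.
Codon 3: CTA (Leu) → CGA (Arg) — missense.
Codon 4: GTC (Val) → GTG (Val) — synonymous.
Codon 5: ATC (Ile) → TTC (Phe) — missense.
Synonymous: 1 of 5.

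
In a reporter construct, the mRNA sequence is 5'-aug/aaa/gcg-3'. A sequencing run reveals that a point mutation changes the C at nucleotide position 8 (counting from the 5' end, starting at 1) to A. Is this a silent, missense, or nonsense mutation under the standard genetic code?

missense

Position 8 falls in codon 3: GCG → Ala.
After the substitution the codon is GAG → Glu.
Ala ≠ Glu, so this is a missense mutation.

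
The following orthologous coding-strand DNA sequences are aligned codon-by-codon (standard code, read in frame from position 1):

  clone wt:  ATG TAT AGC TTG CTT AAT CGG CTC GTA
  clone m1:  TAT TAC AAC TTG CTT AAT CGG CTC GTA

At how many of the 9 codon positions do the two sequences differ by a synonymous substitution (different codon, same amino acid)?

Codon 1: ATG Met / TAT Tyr — nonsynonymous.
Codon 2: TAT Tyr / TAC Tyr — synonymous.
Codon 3: AGC Ser / AAC Asn — nonsynonymous.
Codon 4: TTG Leu / TTG Leu — identical.
Codon 5: CTT Leu / CTT Leu — identical.
Codon 6: AAT Asn / AAT Asn — identical.
Codon 7: CGG Arg / CGG Arg — identical.
Codon 8: CTC Leu / CTC Leu — identical.
Codon 9: GTA Val / GTA Val — identical.
Synonymous differences: 1.

1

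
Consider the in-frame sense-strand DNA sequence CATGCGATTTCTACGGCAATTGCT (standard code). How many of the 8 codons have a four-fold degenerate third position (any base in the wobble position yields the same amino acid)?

Codon 1 CAT (His): third position 2-fold.
Codon 2 GCG (Ala): third position 4-fold.
Codon 3 ATT (Ile): third position 3-fold.
Codon 4 TCT (Ser): third position 4-fold.
Codon 5 ACG (Thr): third position 4-fold.
Codon 6 GCA (Ala): third position 4-fold.
Codon 7 ATT (Ile): third position 3-fold.
Codon 8 GCT (Ala): third position 4-fold.
Four-fold degenerate third positions: 5.

5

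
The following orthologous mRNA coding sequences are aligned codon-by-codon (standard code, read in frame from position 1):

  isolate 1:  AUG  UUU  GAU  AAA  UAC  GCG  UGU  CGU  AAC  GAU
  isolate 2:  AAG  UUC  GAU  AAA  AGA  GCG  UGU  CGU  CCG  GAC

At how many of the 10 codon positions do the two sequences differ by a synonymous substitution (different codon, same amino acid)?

2

Codon 1: AUG Met / AAG Lys — nonsynonymous.
Codon 2: UUU Phe / UUC Phe — synonymous.
Codon 3: GAU Asp / GAU Asp — identical.
Codon 4: AAA Lys / AAA Lys — identical.
Codon 5: UAC Tyr / AGA Arg — nonsynonymous.
Codon 6: GCG Ala / GCG Ala — identical.
Codon 7: UGU Cys / UGU Cys — identical.
Codon 8: CGU Arg / CGU Arg — identical.
Codon 9: AAC Asn / CCG Pro — nonsynonymous.
Codon 10: GAU Asp / GAC Asp — synonymous.
Synonymous differences: 2.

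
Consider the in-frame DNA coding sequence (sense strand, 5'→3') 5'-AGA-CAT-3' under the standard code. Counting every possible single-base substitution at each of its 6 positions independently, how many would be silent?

Codon 1 (AGA, Arg): 2 synonymous substitutions.
Codon 2 (CAT, His): 1 synonymous substitution.
Total: 2 + 1 = 3.

3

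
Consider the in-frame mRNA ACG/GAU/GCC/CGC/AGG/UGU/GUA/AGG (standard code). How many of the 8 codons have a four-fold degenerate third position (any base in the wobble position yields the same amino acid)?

4

Codon 1 ACG (Thr): third position 4-fold.
Codon 2 GAU (Asp): third position 2-fold.
Codon 3 GCC (Ala): third position 4-fold.
Codon 4 CGC (Arg): third position 4-fold.
Codon 5 AGG (Arg): third position 2-fold.
Codon 6 UGU (Cys): third position 2-fold.
Codon 7 GUA (Val): third position 4-fold.
Codon 8 AGG (Arg): third position 2-fold.
Four-fold degenerate third positions: 4.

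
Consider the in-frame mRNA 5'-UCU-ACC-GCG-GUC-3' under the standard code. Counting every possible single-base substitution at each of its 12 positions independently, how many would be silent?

Codon 1 (UCU, Ser): 3 synonymous substitutions.
Codon 2 (ACC, Thr): 3 synonymous substitutions.
Codon 3 (GCG, Ala): 3 synonymous substitutions.
Codon 4 (GUC, Val): 3 synonymous substitutions.
Total: 3 + 3 + 3 + 3 = 12.

12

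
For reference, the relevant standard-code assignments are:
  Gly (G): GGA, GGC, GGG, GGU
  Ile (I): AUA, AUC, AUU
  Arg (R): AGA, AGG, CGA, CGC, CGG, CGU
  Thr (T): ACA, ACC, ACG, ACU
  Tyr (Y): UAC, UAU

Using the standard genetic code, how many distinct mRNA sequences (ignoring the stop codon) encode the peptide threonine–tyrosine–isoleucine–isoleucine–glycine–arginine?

1728

Thr: 4 codons.
Tyr: 2 codons.
Ile: 3 codons.
Ile: 3 codons.
Gly: 4 codons.
Arg: 6 codons.
4 × 2 × 3 × 3 × 4 × 6 = 1728.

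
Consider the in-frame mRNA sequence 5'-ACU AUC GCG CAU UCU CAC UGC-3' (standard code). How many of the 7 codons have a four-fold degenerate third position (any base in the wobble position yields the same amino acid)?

Codon 1 ACU (Thr): third position 4-fold.
Codon 2 AUC (Ile): third position 3-fold.
Codon 3 GCG (Ala): third position 4-fold.
Codon 4 CAU (His): third position 2-fold.
Codon 5 UCU (Ser): third position 4-fold.
Codon 6 CAC (His): third position 2-fold.
Codon 7 UGC (Cys): third position 2-fold.
Four-fold degenerate third positions: 3.

3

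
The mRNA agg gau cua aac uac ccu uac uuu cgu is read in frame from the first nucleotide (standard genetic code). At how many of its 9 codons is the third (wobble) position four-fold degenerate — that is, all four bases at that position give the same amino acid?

Codon 1 AGG (Arg): third position 2-fold.
Codon 2 GAU (Asp): third position 2-fold.
Codon 3 CUA (Leu): third position 4-fold.
Codon 4 AAC (Asn): third position 2-fold.
Codon 5 UAC (Tyr): third position 2-fold.
Codon 6 CCU (Pro): third position 4-fold.
Codon 7 UAC (Tyr): third position 2-fold.
Codon 8 UUU (Phe): third position 2-fold.
Codon 9 CGU (Arg): third position 4-fold.
Four-fold degenerate third positions: 3.

3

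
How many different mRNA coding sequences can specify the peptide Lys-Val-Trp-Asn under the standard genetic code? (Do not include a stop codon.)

Lys: 2 codons.
Val: 4 codons.
Trp: 1 codon.
Asn: 2 codons.
2 × 4 × 1 × 2 = 16.

16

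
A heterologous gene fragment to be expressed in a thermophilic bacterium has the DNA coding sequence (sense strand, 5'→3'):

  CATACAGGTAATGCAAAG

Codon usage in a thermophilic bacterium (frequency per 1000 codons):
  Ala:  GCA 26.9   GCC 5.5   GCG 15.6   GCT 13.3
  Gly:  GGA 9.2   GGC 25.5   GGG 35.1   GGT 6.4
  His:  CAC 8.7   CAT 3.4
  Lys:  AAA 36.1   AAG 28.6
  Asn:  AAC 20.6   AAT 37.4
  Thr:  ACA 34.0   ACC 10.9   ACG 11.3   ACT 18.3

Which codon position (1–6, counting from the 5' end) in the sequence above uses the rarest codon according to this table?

Codon 1 CAT (His): 3.4 per 1000.
Codon 2 ACA (Thr): 34.0 per 1000.
Codon 3 GGT (Gly): 6.4 per 1000.
Codon 4 AAT (Asn): 37.4 per 1000.
Codon 5 GCA (Ala): 26.9 per 1000.
Codon 6 AAG (Lys): 28.6 per 1000.
Lowest frequency is 3.4 at codon 1.

1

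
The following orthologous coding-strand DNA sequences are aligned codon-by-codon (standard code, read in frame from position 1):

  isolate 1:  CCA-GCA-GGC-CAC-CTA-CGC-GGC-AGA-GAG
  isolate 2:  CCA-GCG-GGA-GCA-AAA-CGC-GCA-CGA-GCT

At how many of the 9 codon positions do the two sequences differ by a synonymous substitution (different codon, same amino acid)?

Codon 1: CCA Pro / CCA Pro — identical.
Codon 2: GCA Ala / GCG Ala — synonymous.
Codon 3: GGC Gly / GGA Gly — synonymous.
Codon 4: CAC His / GCA Ala — nonsynonymous.
Codon 5: CTA Leu / AAA Lys — nonsynonymous.
Codon 6: CGC Arg / CGC Arg — identical.
Codon 7: GGC Gly / GCA Ala — nonsynonymous.
Codon 8: AGA Arg / CGA Arg — synonymous.
Codon 9: GAG Glu / GCT Ala — nonsynonymous.
Synonymous differences: 3.

3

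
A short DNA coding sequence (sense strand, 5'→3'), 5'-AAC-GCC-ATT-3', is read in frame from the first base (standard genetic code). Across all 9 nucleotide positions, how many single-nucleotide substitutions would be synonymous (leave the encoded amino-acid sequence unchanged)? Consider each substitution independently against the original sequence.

6

Codon 1 (AAC, Asn): 1 synonymous substitution.
Codon 2 (GCC, Ala): 3 synonymous substitutions.
Codon 3 (ATT, Ile): 2 synonymous substitutions.
Total: 1 + 3 + 2 = 6.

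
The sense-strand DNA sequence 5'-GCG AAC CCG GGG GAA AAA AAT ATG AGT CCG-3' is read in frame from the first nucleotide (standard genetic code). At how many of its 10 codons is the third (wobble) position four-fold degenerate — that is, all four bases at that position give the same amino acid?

Codon 1 GCG (Ala): third position 4-fold.
Codon 2 AAC (Asn): third position 2-fold.
Codon 3 CCG (Pro): third position 4-fold.
Codon 4 GGG (Gly): third position 4-fold.
Codon 5 GAA (Glu): third position 2-fold.
Codon 6 AAA (Lys): third position 2-fold.
Codon 7 AAT (Asn): third position 2-fold.
Codon 8 ATG (Met): third position 1-fold.
Codon 9 AGT (Ser): third position 2-fold.
Codon 10 CCG (Pro): third position 4-fold.
Four-fold degenerate third positions: 4.

4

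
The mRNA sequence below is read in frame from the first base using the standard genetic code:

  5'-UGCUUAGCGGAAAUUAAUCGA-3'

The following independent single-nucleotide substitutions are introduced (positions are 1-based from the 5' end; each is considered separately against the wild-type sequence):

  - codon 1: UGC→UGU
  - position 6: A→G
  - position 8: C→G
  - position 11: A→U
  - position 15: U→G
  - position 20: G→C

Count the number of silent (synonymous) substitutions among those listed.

Codon 1: UGC (Cys) → UGU (Cys) — synonymous.
Codon 2: UUA (Leu) → UUG (Leu) — synonymous.
Codon 3: GCG (Ala) → GGG (Gly) — missense.
Codon 4: GAA (Glu) → GUA (Val) — missense.
Codon 5: AUU (Ile) → AUG (Met) — missense.
Codon 7: CGA (Arg) → CCA (Pro) — missense.
Synonymous: 2 of 6.

2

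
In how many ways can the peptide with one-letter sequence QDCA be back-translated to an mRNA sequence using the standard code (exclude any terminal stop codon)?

32

Gln: 2 codons.
Asp: 2 codons.
Cys: 2 codons.
Ala: 4 codons.
2 × 2 × 2 × 4 = 32.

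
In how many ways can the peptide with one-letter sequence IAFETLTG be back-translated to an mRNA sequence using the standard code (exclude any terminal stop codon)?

18432

Ile: 3 codons.
Ala: 4 codons.
Phe: 2 codons.
Glu: 2 codons.
Thr: 4 codons.
Leu: 6 codons.
Thr: 4 codons.
Gly: 4 codons.
3 × 4 × 2 × 2 × 4 × 6 × 4 × 4 = 18432.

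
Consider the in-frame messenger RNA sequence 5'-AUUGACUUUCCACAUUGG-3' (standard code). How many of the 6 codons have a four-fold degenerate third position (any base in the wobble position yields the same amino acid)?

1

Codon 1 AUU (Ile): third position 3-fold.
Codon 2 GAC (Asp): third position 2-fold.
Codon 3 UUU (Phe): third position 2-fold.
Codon 4 CCA (Pro): third position 4-fold.
Codon 5 CAU (His): third position 2-fold.
Codon 6 UGG (Trp): third position 1-fold.
Four-fold degenerate third positions: 1.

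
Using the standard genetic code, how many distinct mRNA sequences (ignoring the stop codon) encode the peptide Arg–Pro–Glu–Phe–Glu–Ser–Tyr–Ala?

Arg: 6 codons.
Pro: 4 codons.
Glu: 2 codons.
Phe: 2 codons.
Glu: 2 codons.
Ser: 6 codons.
Tyr: 2 codons.
Ala: 4 codons.
6 × 4 × 2 × 2 × 2 × 6 × 2 × 4 = 9216.

9216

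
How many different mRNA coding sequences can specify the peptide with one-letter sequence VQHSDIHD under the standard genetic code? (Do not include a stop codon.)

Val: 4 codons.
Gln: 2 codons.
His: 2 codons.
Ser: 6 codons.
Asp: 2 codons.
Ile: 3 codons.
His: 2 codons.
Asp: 2 codons.
4 × 2 × 2 × 6 × 2 × 3 × 2 × 2 = 2304.

2304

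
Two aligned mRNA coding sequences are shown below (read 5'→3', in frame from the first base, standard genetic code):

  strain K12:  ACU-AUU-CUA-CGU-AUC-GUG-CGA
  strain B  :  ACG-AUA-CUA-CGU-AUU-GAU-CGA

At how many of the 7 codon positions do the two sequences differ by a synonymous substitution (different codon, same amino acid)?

Codon 1: ACU Thr / ACG Thr — synonymous.
Codon 2: AUU Ile / AUA Ile — synonymous.
Codon 3: CUA Leu / CUA Leu — identical.
Codon 4: CGU Arg / CGU Arg — identical.
Codon 5: AUC Ile / AUU Ile — synonymous.
Codon 6: GUG Val / GAU Asp — nonsynonymous.
Codon 7: CGA Arg / CGA Arg — identical.
Synonymous differences: 3.

3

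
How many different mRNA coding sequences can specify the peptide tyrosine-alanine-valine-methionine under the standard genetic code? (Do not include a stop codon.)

Tyr: 2 codons.
Ala: 4 codons.
Val: 4 codons.
Met: 1 codon.
2 × 4 × 4 × 1 = 32.

32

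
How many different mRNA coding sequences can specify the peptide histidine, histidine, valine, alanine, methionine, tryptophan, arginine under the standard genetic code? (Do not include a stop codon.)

384

His: 2 codons.
His: 2 codons.
Val: 4 codons.
Ala: 4 codons.
Met: 1 codon.
Trp: 1 codon.
Arg: 6 codons.
2 × 2 × 4 × 4 × 1 × 1 × 6 = 384.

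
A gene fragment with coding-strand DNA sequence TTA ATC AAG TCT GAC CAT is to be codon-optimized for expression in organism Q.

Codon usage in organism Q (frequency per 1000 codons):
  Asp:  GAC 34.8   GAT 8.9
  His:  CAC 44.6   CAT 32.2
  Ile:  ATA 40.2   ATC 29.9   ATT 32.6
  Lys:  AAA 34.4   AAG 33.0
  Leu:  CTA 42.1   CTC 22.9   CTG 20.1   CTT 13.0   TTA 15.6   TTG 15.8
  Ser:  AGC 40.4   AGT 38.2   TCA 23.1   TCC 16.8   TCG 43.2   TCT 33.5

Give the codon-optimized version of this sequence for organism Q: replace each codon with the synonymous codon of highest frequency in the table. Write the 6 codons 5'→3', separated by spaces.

CTA ATA AAA TCG GAC CAC

Codon 1 (Leu): best is CTA at 42.1.
Codon 2 (Ile): best is ATA at 40.2.
Codon 3 (Lys): best is AAA at 34.4.
Codon 4 (Ser): best is TCG at 43.2.
Codon 5 (Asp): best is GAC at 34.8.
Codon 6 (His): best is CAC at 44.6.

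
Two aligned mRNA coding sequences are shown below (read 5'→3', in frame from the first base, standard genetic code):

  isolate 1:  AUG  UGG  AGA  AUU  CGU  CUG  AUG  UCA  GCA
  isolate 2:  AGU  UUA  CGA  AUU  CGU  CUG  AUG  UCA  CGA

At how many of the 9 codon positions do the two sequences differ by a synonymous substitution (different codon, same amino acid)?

1

Codon 1: AUG Met / AGU Ser — nonsynonymous.
Codon 2: UGG Trp / UUA Leu — nonsynonymous.
Codon 3: AGA Arg / CGA Arg — synonymous.
Codon 4: AUU Ile / AUU Ile — identical.
Codon 5: CGU Arg / CGU Arg — identical.
Codon 6: CUG Leu / CUG Leu — identical.
Codon 7: AUG Met / AUG Met — identical.
Codon 8: UCA Ser / UCA Ser — identical.
Codon 9: GCA Ala / CGA Arg — nonsynonymous.
Synonymous differences: 1.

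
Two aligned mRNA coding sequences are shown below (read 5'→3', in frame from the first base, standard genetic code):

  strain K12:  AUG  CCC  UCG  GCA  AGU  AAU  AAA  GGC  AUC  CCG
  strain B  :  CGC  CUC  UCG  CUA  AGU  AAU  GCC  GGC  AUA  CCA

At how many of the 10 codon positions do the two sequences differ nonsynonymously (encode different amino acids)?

4

Codon 1: AUG Met / CGC Arg — nonsynonymous.
Codon 2: CCC Pro / CUC Leu — nonsynonymous.
Codon 3: UCG Ser / UCG Ser — identical.
Codon 4: GCA Ala / CUA Leu — nonsynonymous.
Codon 5: AGU Ser / AGU Ser — identical.
Codon 6: AAU Asn / AAU Asn — identical.
Codon 7: AAA Lys / GCC Ala — nonsynonymous.
Codon 8: GGC Gly / GGC Gly — identical.
Codon 9: AUC Ile / AUA Ile — synonymous.
Codon 10: CCG Pro / CCA Pro — synonymous.
Nonsynonymous differences: 4.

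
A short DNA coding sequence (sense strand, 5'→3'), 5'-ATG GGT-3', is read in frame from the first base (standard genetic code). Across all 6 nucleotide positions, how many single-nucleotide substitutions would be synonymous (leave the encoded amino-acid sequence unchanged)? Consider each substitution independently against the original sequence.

Codon 1 (ATG, Met): 0 synonymous substitutions.
Codon 2 (GGT, Gly): 3 synonymous substitutions.
Total: 0 + 3 = 3.

3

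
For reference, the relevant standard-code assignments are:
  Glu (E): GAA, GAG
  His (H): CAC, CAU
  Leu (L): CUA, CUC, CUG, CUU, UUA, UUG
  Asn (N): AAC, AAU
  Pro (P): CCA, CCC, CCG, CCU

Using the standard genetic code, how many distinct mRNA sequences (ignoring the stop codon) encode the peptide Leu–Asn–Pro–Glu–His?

Leu: 6 codons.
Asn: 2 codons.
Pro: 4 codons.
Glu: 2 codons.
His: 2 codons.
6 × 2 × 4 × 2 × 2 = 192.

192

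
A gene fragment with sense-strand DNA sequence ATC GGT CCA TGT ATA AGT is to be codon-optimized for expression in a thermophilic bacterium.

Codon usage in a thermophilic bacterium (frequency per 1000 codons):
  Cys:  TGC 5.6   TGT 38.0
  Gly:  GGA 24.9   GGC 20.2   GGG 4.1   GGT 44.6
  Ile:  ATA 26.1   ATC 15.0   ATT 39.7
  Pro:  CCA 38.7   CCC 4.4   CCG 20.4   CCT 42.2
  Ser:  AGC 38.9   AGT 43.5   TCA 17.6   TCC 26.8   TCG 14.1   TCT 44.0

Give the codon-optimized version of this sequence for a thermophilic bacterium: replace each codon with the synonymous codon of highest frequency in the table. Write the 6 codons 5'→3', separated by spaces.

ATT GGT CCT TGT ATT TCT

Codon 1 (Ile): best is ATT at 39.7.
Codon 2 (Gly): best is GGT at 44.6.
Codon 3 (Pro): best is CCT at 42.2.
Codon 4 (Cys): best is TGT at 38.0.
Codon 5 (Ile): best is ATT at 39.7.
Codon 6 (Ser): best is TCT at 44.0.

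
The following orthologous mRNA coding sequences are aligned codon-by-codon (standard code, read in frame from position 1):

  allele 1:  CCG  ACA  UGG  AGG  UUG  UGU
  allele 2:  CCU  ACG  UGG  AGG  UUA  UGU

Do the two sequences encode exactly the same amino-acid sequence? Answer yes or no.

Codon 1: CCG Pro / CCU Pro — synonymous.
Codon 2: ACA Thr / ACG Thr — synonymous.
Codon 3: UGG Trp / UGG Trp — identical.
Codon 4: AGG Arg / AGG Arg — identical.
Codon 5: UUG Leu / UUA Leu — synonymous.
Codon 6: UGU Cys / UGU Cys — identical.
Nonsynonymous differences: 0 → same protein.

yes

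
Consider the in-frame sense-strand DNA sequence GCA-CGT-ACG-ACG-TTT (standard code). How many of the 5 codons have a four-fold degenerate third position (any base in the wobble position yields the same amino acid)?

4

Codon 1 GCA (Ala): third position 4-fold.
Codon 2 CGT (Arg): third position 4-fold.
Codon 3 ACG (Thr): third position 4-fold.
Codon 4 ACG (Thr): third position 4-fold.
Codon 5 TTT (Phe): third position 2-fold.
Four-fold degenerate third positions: 4.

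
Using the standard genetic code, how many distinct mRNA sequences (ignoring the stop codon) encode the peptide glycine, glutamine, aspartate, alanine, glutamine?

Gly: 4 codons.
Gln: 2 codons.
Asp: 2 codons.
Ala: 4 codons.
Gln: 2 codons.
4 × 2 × 2 × 4 × 2 = 128.

128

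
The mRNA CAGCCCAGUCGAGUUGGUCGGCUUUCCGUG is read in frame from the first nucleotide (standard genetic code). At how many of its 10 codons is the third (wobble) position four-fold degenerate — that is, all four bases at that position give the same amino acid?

8

Codon 1 CAG (Gln): third position 2-fold.
Codon 2 CCC (Pro): third position 4-fold.
Codon 3 AGU (Ser): third position 2-fold.
Codon 4 CGA (Arg): third position 4-fold.
Codon 5 GUU (Val): third position 4-fold.
Codon 6 GGU (Gly): third position 4-fold.
Codon 7 CGG (Arg): third position 4-fold.
Codon 8 CUU (Leu): third position 4-fold.
Codon 9 UCC (Ser): third position 4-fold.
Codon 10 GUG (Val): third position 4-fold.
Four-fold degenerate third positions: 8.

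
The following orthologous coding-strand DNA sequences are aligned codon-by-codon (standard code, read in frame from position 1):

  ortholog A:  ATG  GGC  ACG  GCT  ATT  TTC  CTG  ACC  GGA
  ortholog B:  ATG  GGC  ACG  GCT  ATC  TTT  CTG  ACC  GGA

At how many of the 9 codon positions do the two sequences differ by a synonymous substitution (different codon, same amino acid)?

Codon 1: ATG Met / ATG Met — identical.
Codon 2: GGC Gly / GGC Gly — identical.
Codon 3: ACG Thr / ACG Thr — identical.
Codon 4: GCT Ala / GCT Ala — identical.
Codon 5: ATT Ile / ATC Ile — synonymous.
Codon 6: TTC Phe / TTT Phe — synonymous.
Codon 7: CTG Leu / CTG Leu — identical.
Codon 8: ACC Thr / ACC Thr — identical.
Codon 9: GGA Gly / GGA Gly — identical.
Synonymous differences: 2.

2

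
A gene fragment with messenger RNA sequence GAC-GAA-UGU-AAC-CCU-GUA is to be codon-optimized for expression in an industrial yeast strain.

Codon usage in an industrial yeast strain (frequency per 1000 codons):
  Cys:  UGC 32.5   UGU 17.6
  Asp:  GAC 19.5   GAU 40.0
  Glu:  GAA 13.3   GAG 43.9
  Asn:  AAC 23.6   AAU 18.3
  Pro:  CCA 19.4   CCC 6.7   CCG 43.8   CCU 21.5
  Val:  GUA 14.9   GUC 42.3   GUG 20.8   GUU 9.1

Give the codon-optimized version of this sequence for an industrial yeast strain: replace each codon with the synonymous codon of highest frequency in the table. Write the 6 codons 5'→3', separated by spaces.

Codon 1 (Asp): best is GAU at 40.0.
Codon 2 (Glu): best is GAG at 43.9.
Codon 3 (Cys): best is UGC at 32.5.
Codon 4 (Asn): best is AAC at 23.6.
Codon 5 (Pro): best is CCG at 43.8.
Codon 6 (Val): best is GUC at 42.3.

GAU GAG UGC AAC CCG GUC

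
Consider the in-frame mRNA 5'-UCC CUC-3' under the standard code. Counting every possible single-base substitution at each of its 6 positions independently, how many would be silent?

Codon 1 (UCC, Ser): 3 synonymous substitutions.
Codon 2 (CUC, Leu): 3 synonymous substitutions.
Total: 3 + 3 = 6.

6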